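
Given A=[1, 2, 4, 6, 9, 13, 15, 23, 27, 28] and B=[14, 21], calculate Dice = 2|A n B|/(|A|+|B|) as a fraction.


A intersect B = []
|A intersect B| = 0
|A| = 10, |B| = 2
Dice = 2*0 / (10+2)
= 0 / 12 = 0

0


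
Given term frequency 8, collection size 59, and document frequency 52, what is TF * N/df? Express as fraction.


TF * (N/df)
= 8 * (59/52)
= 8 * 59/52
= 118/13

118/13


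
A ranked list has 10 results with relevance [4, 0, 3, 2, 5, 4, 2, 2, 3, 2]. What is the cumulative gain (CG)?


Cumulative Gain = sum of relevance scores
Position 1: rel=4, running sum=4
Position 2: rel=0, running sum=4
Position 3: rel=3, running sum=7
Position 4: rel=2, running sum=9
Position 5: rel=5, running sum=14
Position 6: rel=4, running sum=18
Position 7: rel=2, running sum=20
Position 8: rel=2, running sum=22
Position 9: rel=3, running sum=25
Position 10: rel=2, running sum=27
CG = 27

27


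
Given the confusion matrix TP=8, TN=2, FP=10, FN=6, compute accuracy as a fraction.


Accuracy = (TP + TN) / (TP + TN + FP + FN)
TP + TN = 8 + 2 = 10
Total = 8 + 2 + 10 + 6 = 26
Accuracy = 10 / 26 = 5/13

5/13


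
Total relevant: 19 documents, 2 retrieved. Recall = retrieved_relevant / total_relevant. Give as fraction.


Recall = retrieved_relevant / total_relevant
= 2 / 19
= 2 / (2 + 17)
= 2/19

2/19


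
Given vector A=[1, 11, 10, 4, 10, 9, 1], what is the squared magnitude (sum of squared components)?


|A|^2 = sum of squared components
A[0]^2 = 1^2 = 1
A[1]^2 = 11^2 = 121
A[2]^2 = 10^2 = 100
A[3]^2 = 4^2 = 16
A[4]^2 = 10^2 = 100
A[5]^2 = 9^2 = 81
A[6]^2 = 1^2 = 1
Sum = 1 + 121 + 100 + 16 + 100 + 81 + 1 = 420

420


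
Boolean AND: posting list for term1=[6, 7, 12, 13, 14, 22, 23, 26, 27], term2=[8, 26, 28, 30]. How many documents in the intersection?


Boolean AND: find intersection of posting lists
term1 docs: [6, 7, 12, 13, 14, 22, 23, 26, 27]
term2 docs: [8, 26, 28, 30]
Intersection: [26]
|intersection| = 1

1


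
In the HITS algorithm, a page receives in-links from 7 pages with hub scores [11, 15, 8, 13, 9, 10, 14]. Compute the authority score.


Authority = sum of hub scores of in-linkers
In-link 1: hub score = 11
In-link 2: hub score = 15
In-link 3: hub score = 8
In-link 4: hub score = 13
In-link 5: hub score = 9
In-link 6: hub score = 10
In-link 7: hub score = 14
Authority = 11 + 15 + 8 + 13 + 9 + 10 + 14 = 80

80


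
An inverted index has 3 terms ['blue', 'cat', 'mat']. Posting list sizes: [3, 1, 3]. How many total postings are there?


Summing posting list sizes:
'blue': 3 postings
'cat': 1 postings
'mat': 3 postings
Total = 3 + 1 + 3 = 7

7


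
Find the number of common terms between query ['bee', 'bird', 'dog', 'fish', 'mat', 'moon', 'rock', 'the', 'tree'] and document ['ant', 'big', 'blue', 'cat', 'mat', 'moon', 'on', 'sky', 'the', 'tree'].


Query terms: ['bee', 'bird', 'dog', 'fish', 'mat', 'moon', 'rock', 'the', 'tree']
Document terms: ['ant', 'big', 'blue', 'cat', 'mat', 'moon', 'on', 'sky', 'the', 'tree']
Common terms: ['mat', 'moon', 'the', 'tree']
Overlap count = 4

4


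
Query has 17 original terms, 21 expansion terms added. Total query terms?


Original terms: 17
Expansion terms: 21
Total = 17 + 21 = 38

38


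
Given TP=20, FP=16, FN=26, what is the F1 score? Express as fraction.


F1 = 2 * P * R / (P + R)
P = TP/(TP+FP) = 20/36 = 5/9
R = TP/(TP+FN) = 20/46 = 10/23
2 * P * R = 2 * 5/9 * 10/23 = 100/207
P + R = 5/9 + 10/23 = 205/207
F1 = 100/207 / 205/207 = 20/41

20/41


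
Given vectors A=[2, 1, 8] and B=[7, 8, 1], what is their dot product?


Dot product = sum of element-wise products
A[0]*B[0] = 2*7 = 14
A[1]*B[1] = 1*8 = 8
A[2]*B[2] = 8*1 = 8
Sum = 14 + 8 + 8 = 30

30


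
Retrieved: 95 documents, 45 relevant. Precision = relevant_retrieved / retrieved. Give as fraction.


Precision = relevant_retrieved / total_retrieved
= 45 / 95
= 45 / (45 + 50)
= 9/19

9/19


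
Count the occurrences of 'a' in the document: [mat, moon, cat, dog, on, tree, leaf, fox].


Document has 8 words
Scanning for 'a':
Term not found in document
Count = 0

0


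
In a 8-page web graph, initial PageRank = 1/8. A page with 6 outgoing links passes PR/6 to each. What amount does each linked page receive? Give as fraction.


Initial PR = 1/8 = 1/8
Outlinks = 6
Contribution per link = PR / outlinks
= 1/8 / 6
= 1/48

1/48


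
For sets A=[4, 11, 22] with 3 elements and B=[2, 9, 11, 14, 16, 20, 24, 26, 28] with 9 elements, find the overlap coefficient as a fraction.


A intersect B = [11]
|A intersect B| = 1
min(|A|, |B|) = min(3, 9) = 3
Overlap = 1 / 3 = 1/3

1/3


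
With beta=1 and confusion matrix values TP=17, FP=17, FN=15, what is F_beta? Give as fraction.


P = TP/(TP+FP) = 17/34 = 1/2
R = TP/(TP+FN) = 17/32 = 17/32
beta^2 = 1^2 = 1
(1 + beta^2) = 2
Numerator = (1+beta^2)*P*R = 17/32
Denominator = beta^2*P + R = 1/2 + 17/32 = 33/32
F_beta = 17/33

17/33


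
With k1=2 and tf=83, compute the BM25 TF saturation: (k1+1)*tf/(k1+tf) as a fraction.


BM25 TF component = (k1+1)*tf / (k1+tf)
k1 = 2, tf = 83
Numerator = (2+1)*83 = 249
Denominator = 2 + 83 = 85
= 249/85 = 249/85

249/85


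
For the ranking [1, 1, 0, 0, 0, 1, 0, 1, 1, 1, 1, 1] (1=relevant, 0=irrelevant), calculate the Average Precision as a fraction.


Computing P@k for each relevant position:
Position 1: relevant, P@1 = 1/1 = 1
Position 2: relevant, P@2 = 2/2 = 1
Position 3: not relevant
Position 4: not relevant
Position 5: not relevant
Position 6: relevant, P@6 = 3/6 = 1/2
Position 7: not relevant
Position 8: relevant, P@8 = 4/8 = 1/2
Position 9: relevant, P@9 = 5/9 = 5/9
Position 10: relevant, P@10 = 6/10 = 3/5
Position 11: relevant, P@11 = 7/11 = 7/11
Position 12: relevant, P@12 = 8/12 = 2/3
Sum of P@k = 1 + 1 + 1/2 + 1/2 + 5/9 + 3/5 + 7/11 + 2/3 = 2702/495
AP = 2702/495 / 8 = 1351/1980

1351/1980


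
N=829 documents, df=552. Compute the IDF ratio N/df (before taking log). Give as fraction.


IDF ratio = N / df
= 829 / 552
= 829/552

829/552


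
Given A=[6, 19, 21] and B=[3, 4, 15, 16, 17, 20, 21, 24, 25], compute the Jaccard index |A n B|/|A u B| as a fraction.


A intersect B = [21]
|A intersect B| = 1
A union B = [3, 4, 6, 15, 16, 17, 19, 20, 21, 24, 25]
|A union B| = 11
Jaccard = 1/11 = 1/11

1/11


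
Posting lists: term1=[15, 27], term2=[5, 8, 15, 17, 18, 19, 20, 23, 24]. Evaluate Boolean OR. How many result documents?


Boolean OR: find union of posting lists
term1 docs: [15, 27]
term2 docs: [5, 8, 15, 17, 18, 19, 20, 23, 24]
Union: [5, 8, 15, 17, 18, 19, 20, 23, 24, 27]
|union| = 10

10


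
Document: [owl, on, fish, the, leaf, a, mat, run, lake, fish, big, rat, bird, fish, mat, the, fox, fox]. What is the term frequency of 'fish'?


Document has 18 words
Scanning for 'fish':
Found at positions: [2, 9, 13]
Count = 3

3


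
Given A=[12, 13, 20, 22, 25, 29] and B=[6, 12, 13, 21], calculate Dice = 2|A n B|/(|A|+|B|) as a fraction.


A intersect B = [12, 13]
|A intersect B| = 2
|A| = 6, |B| = 4
Dice = 2*2 / (6+4)
= 4 / 10 = 2/5

2/5


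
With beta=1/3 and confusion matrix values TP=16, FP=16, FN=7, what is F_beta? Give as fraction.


P = TP/(TP+FP) = 16/32 = 1/2
R = TP/(TP+FN) = 16/23 = 16/23
beta^2 = 1/3^2 = 1/9
(1 + beta^2) = 10/9
Numerator = (1+beta^2)*P*R = 80/207
Denominator = beta^2*P + R = 1/18 + 16/23 = 311/414
F_beta = 160/311

160/311


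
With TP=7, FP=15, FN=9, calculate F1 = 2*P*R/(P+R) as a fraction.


F1 = 2 * P * R / (P + R)
P = TP/(TP+FP) = 7/22 = 7/22
R = TP/(TP+FN) = 7/16 = 7/16
2 * P * R = 2 * 7/22 * 7/16 = 49/176
P + R = 7/22 + 7/16 = 133/176
F1 = 49/176 / 133/176 = 7/19

7/19


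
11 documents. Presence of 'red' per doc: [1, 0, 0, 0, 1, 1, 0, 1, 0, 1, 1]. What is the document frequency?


Checking each document for 'red':
Doc 1: present
Doc 2: absent
Doc 3: absent
Doc 4: absent
Doc 5: present
Doc 6: present
Doc 7: absent
Doc 8: present
Doc 9: absent
Doc 10: present
Doc 11: present
df = sum of presences = 1 + 0 + 0 + 0 + 1 + 1 + 0 + 1 + 0 + 1 + 1 = 6

6


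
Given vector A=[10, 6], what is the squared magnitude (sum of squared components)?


|A|^2 = sum of squared components
A[0]^2 = 10^2 = 100
A[1]^2 = 6^2 = 36
Sum = 100 + 36 = 136

136


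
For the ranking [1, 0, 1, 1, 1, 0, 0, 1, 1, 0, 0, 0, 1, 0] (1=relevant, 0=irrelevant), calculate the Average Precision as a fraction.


Computing P@k for each relevant position:
Position 1: relevant, P@1 = 1/1 = 1
Position 2: not relevant
Position 3: relevant, P@3 = 2/3 = 2/3
Position 4: relevant, P@4 = 3/4 = 3/4
Position 5: relevant, P@5 = 4/5 = 4/5
Position 6: not relevant
Position 7: not relevant
Position 8: relevant, P@8 = 5/8 = 5/8
Position 9: relevant, P@9 = 6/9 = 2/3
Position 10: not relevant
Position 11: not relevant
Position 12: not relevant
Position 13: relevant, P@13 = 7/13 = 7/13
Position 14: not relevant
Sum of P@k = 1 + 2/3 + 3/4 + 4/5 + 5/8 + 2/3 + 7/13 = 7873/1560
AP = 7873/1560 / 7 = 7873/10920

7873/10920


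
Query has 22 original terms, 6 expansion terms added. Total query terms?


Original terms: 22
Expansion terms: 6
Total = 22 + 6 = 28

28


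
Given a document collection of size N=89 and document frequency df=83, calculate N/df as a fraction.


IDF ratio = N / df
= 89 / 83
= 89/83

89/83


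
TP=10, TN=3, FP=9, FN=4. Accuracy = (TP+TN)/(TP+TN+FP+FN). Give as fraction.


Accuracy = (TP + TN) / (TP + TN + FP + FN)
TP + TN = 10 + 3 = 13
Total = 10 + 3 + 9 + 4 = 26
Accuracy = 13 / 26 = 1/2

1/2


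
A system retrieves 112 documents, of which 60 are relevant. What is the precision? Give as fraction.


Precision = relevant_retrieved / total_retrieved
= 60 / 112
= 60 / (60 + 52)
= 15/28

15/28


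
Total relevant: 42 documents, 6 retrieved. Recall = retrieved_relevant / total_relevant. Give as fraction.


Recall = retrieved_relevant / total_relevant
= 6 / 42
= 6 / (6 + 36)
= 1/7

1/7


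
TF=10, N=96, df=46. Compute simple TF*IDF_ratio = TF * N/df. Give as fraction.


TF * (N/df)
= 10 * (96/46)
= 10 * 48/23
= 480/23

480/23


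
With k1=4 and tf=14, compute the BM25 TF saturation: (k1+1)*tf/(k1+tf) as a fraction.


BM25 TF component = (k1+1)*tf / (k1+tf)
k1 = 4, tf = 14
Numerator = (4+1)*14 = 70
Denominator = 4 + 14 = 18
= 70/18 = 35/9

35/9


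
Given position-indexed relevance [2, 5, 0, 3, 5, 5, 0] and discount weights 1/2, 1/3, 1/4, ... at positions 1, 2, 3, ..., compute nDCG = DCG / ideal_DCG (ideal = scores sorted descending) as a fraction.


Position discount weights w_i = 1/(i+1) for i=1..7:
Weights = [1/2, 1/3, 1/4, 1/5, 1/6, 1/7, 1/8]
Actual relevance: [2, 5, 0, 3, 5, 5, 0]
DCG = 2/2 + 5/3 + 0/4 + 3/5 + 5/6 + 5/7 + 0/8 = 337/70
Ideal relevance (sorted desc): [5, 5, 5, 3, 2, 0, 0]
Ideal DCG = 5/2 + 5/3 + 5/4 + 3/5 + 2/6 + 0/7 + 0/8 = 127/20
nDCG = DCG / ideal_DCG = 337/70 / 127/20 = 674/889

674/889


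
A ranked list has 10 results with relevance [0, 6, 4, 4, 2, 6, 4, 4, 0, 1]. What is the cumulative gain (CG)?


Cumulative Gain = sum of relevance scores
Position 1: rel=0, running sum=0
Position 2: rel=6, running sum=6
Position 3: rel=4, running sum=10
Position 4: rel=4, running sum=14
Position 5: rel=2, running sum=16
Position 6: rel=6, running sum=22
Position 7: rel=4, running sum=26
Position 8: rel=4, running sum=30
Position 9: rel=0, running sum=30
Position 10: rel=1, running sum=31
CG = 31

31


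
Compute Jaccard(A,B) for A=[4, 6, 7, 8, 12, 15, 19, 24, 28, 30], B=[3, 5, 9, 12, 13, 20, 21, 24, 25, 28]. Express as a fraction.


A intersect B = [12, 24, 28]
|A intersect B| = 3
A union B = [3, 4, 5, 6, 7, 8, 9, 12, 13, 15, 19, 20, 21, 24, 25, 28, 30]
|A union B| = 17
Jaccard = 3/17 = 3/17

3/17


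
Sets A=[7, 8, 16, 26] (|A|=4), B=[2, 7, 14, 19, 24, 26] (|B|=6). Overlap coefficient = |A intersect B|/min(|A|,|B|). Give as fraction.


A intersect B = [7, 26]
|A intersect B| = 2
min(|A|, |B|) = min(4, 6) = 4
Overlap = 2 / 4 = 1/2

1/2


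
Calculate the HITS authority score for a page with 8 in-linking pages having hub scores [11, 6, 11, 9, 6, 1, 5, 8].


Authority = sum of hub scores of in-linkers
In-link 1: hub score = 11
In-link 2: hub score = 6
In-link 3: hub score = 11
In-link 4: hub score = 9
In-link 5: hub score = 6
In-link 6: hub score = 1
In-link 7: hub score = 5
In-link 8: hub score = 8
Authority = 11 + 6 + 11 + 9 + 6 + 1 + 5 + 8 = 57

57


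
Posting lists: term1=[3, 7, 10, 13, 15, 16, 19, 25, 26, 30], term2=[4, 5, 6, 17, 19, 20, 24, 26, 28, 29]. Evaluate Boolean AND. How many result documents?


Boolean AND: find intersection of posting lists
term1 docs: [3, 7, 10, 13, 15, 16, 19, 25, 26, 30]
term2 docs: [4, 5, 6, 17, 19, 20, 24, 26, 28, 29]
Intersection: [19, 26]
|intersection| = 2

2


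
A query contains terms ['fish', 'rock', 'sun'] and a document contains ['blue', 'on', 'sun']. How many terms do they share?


Query terms: ['fish', 'rock', 'sun']
Document terms: ['blue', 'on', 'sun']
Common terms: ['sun']
Overlap count = 1

1


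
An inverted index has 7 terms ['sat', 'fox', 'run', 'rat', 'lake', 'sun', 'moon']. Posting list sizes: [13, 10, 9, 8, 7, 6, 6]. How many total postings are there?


Summing posting list sizes:
'sat': 13 postings
'fox': 10 postings
'run': 9 postings
'rat': 8 postings
'lake': 7 postings
'sun': 6 postings
'moon': 6 postings
Total = 13 + 10 + 9 + 8 + 7 + 6 + 6 = 59

59


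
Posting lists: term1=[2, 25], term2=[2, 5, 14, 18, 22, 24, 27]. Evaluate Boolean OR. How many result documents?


Boolean OR: find union of posting lists
term1 docs: [2, 25]
term2 docs: [2, 5, 14, 18, 22, 24, 27]
Union: [2, 5, 14, 18, 22, 24, 25, 27]
|union| = 8

8


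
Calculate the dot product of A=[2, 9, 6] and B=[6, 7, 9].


Dot product = sum of element-wise products
A[0]*B[0] = 2*6 = 12
A[1]*B[1] = 9*7 = 63
A[2]*B[2] = 6*9 = 54
Sum = 12 + 63 + 54 = 129

129


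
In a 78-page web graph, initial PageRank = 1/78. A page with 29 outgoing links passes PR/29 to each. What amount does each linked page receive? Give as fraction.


Initial PR = 1/78 = 1/78
Outlinks = 29
Contribution per link = PR / outlinks
= 1/78 / 29
= 1/2262

1/2262


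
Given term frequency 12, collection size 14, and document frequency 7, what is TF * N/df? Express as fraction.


TF * (N/df)
= 12 * (14/7)
= 12 * 2
= 24

24


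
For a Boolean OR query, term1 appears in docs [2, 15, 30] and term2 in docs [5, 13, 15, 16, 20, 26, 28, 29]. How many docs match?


Boolean OR: find union of posting lists
term1 docs: [2, 15, 30]
term2 docs: [5, 13, 15, 16, 20, 26, 28, 29]
Union: [2, 5, 13, 15, 16, 20, 26, 28, 29, 30]
|union| = 10

10


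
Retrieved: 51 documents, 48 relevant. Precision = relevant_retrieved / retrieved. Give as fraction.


Precision = relevant_retrieved / total_retrieved
= 48 / 51
= 48 / (48 + 3)
= 16/17

16/17


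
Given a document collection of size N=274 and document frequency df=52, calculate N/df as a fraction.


IDF ratio = N / df
= 274 / 52
= 137/26

137/26


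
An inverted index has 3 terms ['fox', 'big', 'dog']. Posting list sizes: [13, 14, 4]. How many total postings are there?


Summing posting list sizes:
'fox': 13 postings
'big': 14 postings
'dog': 4 postings
Total = 13 + 14 + 4 = 31

31


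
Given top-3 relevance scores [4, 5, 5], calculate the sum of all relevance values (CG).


Cumulative Gain = sum of relevance scores
Position 1: rel=4, running sum=4
Position 2: rel=5, running sum=9
Position 3: rel=5, running sum=14
CG = 14

14


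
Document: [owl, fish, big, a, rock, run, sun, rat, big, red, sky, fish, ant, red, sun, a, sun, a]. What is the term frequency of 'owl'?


Document has 18 words
Scanning for 'owl':
Found at positions: [0]
Count = 1

1


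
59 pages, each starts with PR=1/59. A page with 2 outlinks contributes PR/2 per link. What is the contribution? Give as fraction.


Initial PR = 1/59 = 1/59
Outlinks = 2
Contribution per link = PR / outlinks
= 1/59 / 2
= 1/118

1/118


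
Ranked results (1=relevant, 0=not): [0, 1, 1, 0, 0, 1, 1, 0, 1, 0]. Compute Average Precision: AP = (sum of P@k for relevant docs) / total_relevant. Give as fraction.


Computing P@k for each relevant position:
Position 1: not relevant
Position 2: relevant, P@2 = 1/2 = 1/2
Position 3: relevant, P@3 = 2/3 = 2/3
Position 4: not relevant
Position 5: not relevant
Position 6: relevant, P@6 = 3/6 = 1/2
Position 7: relevant, P@7 = 4/7 = 4/7
Position 8: not relevant
Position 9: relevant, P@9 = 5/9 = 5/9
Position 10: not relevant
Sum of P@k = 1/2 + 2/3 + 1/2 + 4/7 + 5/9 = 176/63
AP = 176/63 / 5 = 176/315

176/315


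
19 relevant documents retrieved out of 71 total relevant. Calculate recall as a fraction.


Recall = retrieved_relevant / total_relevant
= 19 / 71
= 19 / (19 + 52)
= 19/71

19/71


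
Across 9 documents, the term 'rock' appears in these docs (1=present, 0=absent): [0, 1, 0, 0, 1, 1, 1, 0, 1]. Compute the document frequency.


Checking each document for 'rock':
Doc 1: absent
Doc 2: present
Doc 3: absent
Doc 4: absent
Doc 5: present
Doc 6: present
Doc 7: present
Doc 8: absent
Doc 9: present
df = sum of presences = 0 + 1 + 0 + 0 + 1 + 1 + 1 + 0 + 1 = 5

5


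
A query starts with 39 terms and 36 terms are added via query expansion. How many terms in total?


Original terms: 39
Expansion terms: 36
Total = 39 + 36 = 75

75


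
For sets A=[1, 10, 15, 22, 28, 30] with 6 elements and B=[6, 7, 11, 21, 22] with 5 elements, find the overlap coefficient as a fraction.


A intersect B = [22]
|A intersect B| = 1
min(|A|, |B|) = min(6, 5) = 5
Overlap = 1 / 5 = 1/5

1/5


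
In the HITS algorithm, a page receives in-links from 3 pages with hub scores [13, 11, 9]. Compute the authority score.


Authority = sum of hub scores of in-linkers
In-link 1: hub score = 13
In-link 2: hub score = 11
In-link 3: hub score = 9
Authority = 13 + 11 + 9 = 33

33


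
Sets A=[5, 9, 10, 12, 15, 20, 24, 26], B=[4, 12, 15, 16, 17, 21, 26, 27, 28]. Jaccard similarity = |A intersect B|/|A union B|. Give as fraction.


A intersect B = [12, 15, 26]
|A intersect B| = 3
A union B = [4, 5, 9, 10, 12, 15, 16, 17, 20, 21, 24, 26, 27, 28]
|A union B| = 14
Jaccard = 3/14 = 3/14

3/14


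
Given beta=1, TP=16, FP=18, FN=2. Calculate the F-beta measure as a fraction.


P = TP/(TP+FP) = 16/34 = 8/17
R = TP/(TP+FN) = 16/18 = 8/9
beta^2 = 1^2 = 1
(1 + beta^2) = 2
Numerator = (1+beta^2)*P*R = 128/153
Denominator = beta^2*P + R = 8/17 + 8/9 = 208/153
F_beta = 8/13

8/13


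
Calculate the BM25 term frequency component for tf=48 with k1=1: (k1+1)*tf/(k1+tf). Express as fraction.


BM25 TF component = (k1+1)*tf / (k1+tf)
k1 = 1, tf = 48
Numerator = (1+1)*48 = 96
Denominator = 1 + 48 = 49
= 96/49 = 96/49

96/49


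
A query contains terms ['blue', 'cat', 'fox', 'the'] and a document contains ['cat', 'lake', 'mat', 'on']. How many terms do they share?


Query terms: ['blue', 'cat', 'fox', 'the']
Document terms: ['cat', 'lake', 'mat', 'on']
Common terms: ['cat']
Overlap count = 1

1


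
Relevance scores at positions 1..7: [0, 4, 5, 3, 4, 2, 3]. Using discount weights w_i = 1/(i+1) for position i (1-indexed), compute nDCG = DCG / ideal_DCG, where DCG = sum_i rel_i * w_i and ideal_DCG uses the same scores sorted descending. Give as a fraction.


Position discount weights w_i = 1/(i+1) for i=1..7:
Weights = [1/2, 1/3, 1/4, 1/5, 1/6, 1/7, 1/8]
Actual relevance: [0, 4, 5, 3, 4, 2, 3]
DCG = 0/2 + 4/3 + 5/4 + 3/5 + 4/6 + 2/7 + 3/8 = 1263/280
Ideal relevance (sorted desc): [5, 4, 4, 3, 3, 2, 0]
Ideal DCG = 5/2 + 4/3 + 4/4 + 3/5 + 3/6 + 2/7 + 0/8 = 653/105
nDCG = DCG / ideal_DCG = 1263/280 / 653/105 = 3789/5224

3789/5224


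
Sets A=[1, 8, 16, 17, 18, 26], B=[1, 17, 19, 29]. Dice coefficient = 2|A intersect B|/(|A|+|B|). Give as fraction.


A intersect B = [1, 17]
|A intersect B| = 2
|A| = 6, |B| = 4
Dice = 2*2 / (6+4)
= 4 / 10 = 2/5

2/5


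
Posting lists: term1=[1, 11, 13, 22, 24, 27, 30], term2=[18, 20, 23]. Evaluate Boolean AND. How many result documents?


Boolean AND: find intersection of posting lists
term1 docs: [1, 11, 13, 22, 24, 27, 30]
term2 docs: [18, 20, 23]
Intersection: []
|intersection| = 0

0


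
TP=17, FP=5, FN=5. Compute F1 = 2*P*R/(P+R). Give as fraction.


F1 = 2 * P * R / (P + R)
P = TP/(TP+FP) = 17/22 = 17/22
R = TP/(TP+FN) = 17/22 = 17/22
2 * P * R = 2 * 17/22 * 17/22 = 289/242
P + R = 17/22 + 17/22 = 17/11
F1 = 289/242 / 17/11 = 17/22

17/22


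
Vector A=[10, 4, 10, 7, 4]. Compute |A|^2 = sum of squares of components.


|A|^2 = sum of squared components
A[0]^2 = 10^2 = 100
A[1]^2 = 4^2 = 16
A[2]^2 = 10^2 = 100
A[3]^2 = 7^2 = 49
A[4]^2 = 4^2 = 16
Sum = 100 + 16 + 100 + 49 + 16 = 281

281


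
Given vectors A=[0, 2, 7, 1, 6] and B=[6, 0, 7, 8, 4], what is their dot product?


Dot product = sum of element-wise products
A[0]*B[0] = 0*6 = 0
A[1]*B[1] = 2*0 = 0
A[2]*B[2] = 7*7 = 49
A[3]*B[3] = 1*8 = 8
A[4]*B[4] = 6*4 = 24
Sum = 0 + 0 + 49 + 8 + 24 = 81

81


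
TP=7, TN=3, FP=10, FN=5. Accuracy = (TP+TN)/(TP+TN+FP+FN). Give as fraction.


Accuracy = (TP + TN) / (TP + TN + FP + FN)
TP + TN = 7 + 3 = 10
Total = 7 + 3 + 10 + 5 = 25
Accuracy = 10 / 25 = 2/5

2/5


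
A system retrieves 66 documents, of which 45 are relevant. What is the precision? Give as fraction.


Precision = relevant_retrieved / total_retrieved
= 45 / 66
= 45 / (45 + 21)
= 15/22

15/22


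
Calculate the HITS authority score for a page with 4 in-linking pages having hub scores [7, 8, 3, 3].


Authority = sum of hub scores of in-linkers
In-link 1: hub score = 7
In-link 2: hub score = 8
In-link 3: hub score = 3
In-link 4: hub score = 3
Authority = 7 + 8 + 3 + 3 = 21

21


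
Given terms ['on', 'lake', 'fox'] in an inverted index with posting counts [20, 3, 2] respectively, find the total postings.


Summing posting list sizes:
'on': 20 postings
'lake': 3 postings
'fox': 2 postings
Total = 20 + 3 + 2 = 25

25


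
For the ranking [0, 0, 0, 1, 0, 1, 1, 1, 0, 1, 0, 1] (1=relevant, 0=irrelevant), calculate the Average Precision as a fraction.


Computing P@k for each relevant position:
Position 1: not relevant
Position 2: not relevant
Position 3: not relevant
Position 4: relevant, P@4 = 1/4 = 1/4
Position 5: not relevant
Position 6: relevant, P@6 = 2/6 = 1/3
Position 7: relevant, P@7 = 3/7 = 3/7
Position 8: relevant, P@8 = 4/8 = 1/2
Position 9: not relevant
Position 10: relevant, P@10 = 5/10 = 1/2
Position 11: not relevant
Position 12: relevant, P@12 = 6/12 = 1/2
Sum of P@k = 1/4 + 1/3 + 3/7 + 1/2 + 1/2 + 1/2 = 211/84
AP = 211/84 / 6 = 211/504

211/504


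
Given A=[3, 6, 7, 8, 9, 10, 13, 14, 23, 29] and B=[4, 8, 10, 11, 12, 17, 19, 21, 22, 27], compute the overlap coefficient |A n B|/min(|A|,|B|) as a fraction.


A intersect B = [8, 10]
|A intersect B| = 2
min(|A|, |B|) = min(10, 10) = 10
Overlap = 2 / 10 = 1/5

1/5


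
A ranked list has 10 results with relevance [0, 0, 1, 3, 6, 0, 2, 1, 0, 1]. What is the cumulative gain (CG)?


Cumulative Gain = sum of relevance scores
Position 1: rel=0, running sum=0
Position 2: rel=0, running sum=0
Position 3: rel=1, running sum=1
Position 4: rel=3, running sum=4
Position 5: rel=6, running sum=10
Position 6: rel=0, running sum=10
Position 7: rel=2, running sum=12
Position 8: rel=1, running sum=13
Position 9: rel=0, running sum=13
Position 10: rel=1, running sum=14
CG = 14

14


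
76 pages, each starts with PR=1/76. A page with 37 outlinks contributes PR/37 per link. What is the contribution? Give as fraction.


Initial PR = 1/76 = 1/76
Outlinks = 37
Contribution per link = PR / outlinks
= 1/76 / 37
= 1/2812

1/2812


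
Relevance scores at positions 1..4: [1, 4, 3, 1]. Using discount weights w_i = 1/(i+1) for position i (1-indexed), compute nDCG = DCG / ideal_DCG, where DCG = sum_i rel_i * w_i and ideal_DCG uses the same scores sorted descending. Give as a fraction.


Position discount weights w_i = 1/(i+1) for i=1..4:
Weights = [1/2, 1/3, 1/4, 1/5]
Actual relevance: [1, 4, 3, 1]
DCG = 1/2 + 4/3 + 3/4 + 1/5 = 167/60
Ideal relevance (sorted desc): [4, 3, 1, 1]
Ideal DCG = 4/2 + 3/3 + 1/4 + 1/5 = 69/20
nDCG = DCG / ideal_DCG = 167/60 / 69/20 = 167/207

167/207


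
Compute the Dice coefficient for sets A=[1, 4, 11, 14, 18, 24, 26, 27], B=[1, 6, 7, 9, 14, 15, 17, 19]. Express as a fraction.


A intersect B = [1, 14]
|A intersect B| = 2
|A| = 8, |B| = 8
Dice = 2*2 / (8+8)
= 4 / 16 = 1/4

1/4


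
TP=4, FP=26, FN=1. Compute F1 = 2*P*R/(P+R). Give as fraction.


F1 = 2 * P * R / (P + R)
P = TP/(TP+FP) = 4/30 = 2/15
R = TP/(TP+FN) = 4/5 = 4/5
2 * P * R = 2 * 2/15 * 4/5 = 16/75
P + R = 2/15 + 4/5 = 14/15
F1 = 16/75 / 14/15 = 8/35

8/35


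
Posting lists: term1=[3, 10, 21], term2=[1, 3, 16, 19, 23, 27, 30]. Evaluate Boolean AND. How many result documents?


Boolean AND: find intersection of posting lists
term1 docs: [3, 10, 21]
term2 docs: [1, 3, 16, 19, 23, 27, 30]
Intersection: [3]
|intersection| = 1

1


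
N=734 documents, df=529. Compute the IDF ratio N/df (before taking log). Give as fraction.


IDF ratio = N / df
= 734 / 529
= 734/529

734/529


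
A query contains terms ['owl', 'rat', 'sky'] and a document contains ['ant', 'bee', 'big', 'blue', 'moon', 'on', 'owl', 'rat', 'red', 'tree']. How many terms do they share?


Query terms: ['owl', 'rat', 'sky']
Document terms: ['ant', 'bee', 'big', 'blue', 'moon', 'on', 'owl', 'rat', 'red', 'tree']
Common terms: ['owl', 'rat']
Overlap count = 2

2


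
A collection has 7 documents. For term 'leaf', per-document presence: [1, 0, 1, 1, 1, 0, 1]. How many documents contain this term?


Checking each document for 'leaf':
Doc 1: present
Doc 2: absent
Doc 3: present
Doc 4: present
Doc 5: present
Doc 6: absent
Doc 7: present
df = sum of presences = 1 + 0 + 1 + 1 + 1 + 0 + 1 = 5

5


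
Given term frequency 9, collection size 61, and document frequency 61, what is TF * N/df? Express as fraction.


TF * (N/df)
= 9 * (61/61)
= 9 * 1
= 9

9


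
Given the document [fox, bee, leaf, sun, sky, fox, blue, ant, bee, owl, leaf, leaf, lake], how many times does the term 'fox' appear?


Document has 13 words
Scanning for 'fox':
Found at positions: [0, 5]
Count = 2

2


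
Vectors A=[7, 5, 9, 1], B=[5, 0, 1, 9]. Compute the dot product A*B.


Dot product = sum of element-wise products
A[0]*B[0] = 7*5 = 35
A[1]*B[1] = 5*0 = 0
A[2]*B[2] = 9*1 = 9
A[3]*B[3] = 1*9 = 9
Sum = 35 + 0 + 9 + 9 = 53

53


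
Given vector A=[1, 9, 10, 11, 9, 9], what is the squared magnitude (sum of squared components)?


|A|^2 = sum of squared components
A[0]^2 = 1^2 = 1
A[1]^2 = 9^2 = 81
A[2]^2 = 10^2 = 100
A[3]^2 = 11^2 = 121
A[4]^2 = 9^2 = 81
A[5]^2 = 9^2 = 81
Sum = 1 + 81 + 100 + 121 + 81 + 81 = 465

465


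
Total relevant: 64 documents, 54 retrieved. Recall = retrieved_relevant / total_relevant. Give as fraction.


Recall = retrieved_relevant / total_relevant
= 54 / 64
= 54 / (54 + 10)
= 27/32

27/32


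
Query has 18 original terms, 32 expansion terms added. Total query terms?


Original terms: 18
Expansion terms: 32
Total = 18 + 32 = 50

50


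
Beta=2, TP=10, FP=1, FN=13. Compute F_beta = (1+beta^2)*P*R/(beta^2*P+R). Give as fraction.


P = TP/(TP+FP) = 10/11 = 10/11
R = TP/(TP+FN) = 10/23 = 10/23
beta^2 = 2^2 = 4
(1 + beta^2) = 5
Numerator = (1+beta^2)*P*R = 500/253
Denominator = beta^2*P + R = 40/11 + 10/23 = 1030/253
F_beta = 50/103

50/103


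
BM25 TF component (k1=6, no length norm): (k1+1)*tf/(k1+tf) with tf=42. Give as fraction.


BM25 TF component = (k1+1)*tf / (k1+tf)
k1 = 6, tf = 42
Numerator = (6+1)*42 = 294
Denominator = 6 + 42 = 48
= 294/48 = 49/8

49/8


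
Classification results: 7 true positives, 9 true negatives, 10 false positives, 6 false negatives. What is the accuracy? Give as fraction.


Accuracy = (TP + TN) / (TP + TN + FP + FN)
TP + TN = 7 + 9 = 16
Total = 7 + 9 + 10 + 6 = 32
Accuracy = 16 / 32 = 1/2

1/2


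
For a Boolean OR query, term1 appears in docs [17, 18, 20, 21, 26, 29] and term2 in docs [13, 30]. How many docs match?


Boolean OR: find union of posting lists
term1 docs: [17, 18, 20, 21, 26, 29]
term2 docs: [13, 30]
Union: [13, 17, 18, 20, 21, 26, 29, 30]
|union| = 8

8


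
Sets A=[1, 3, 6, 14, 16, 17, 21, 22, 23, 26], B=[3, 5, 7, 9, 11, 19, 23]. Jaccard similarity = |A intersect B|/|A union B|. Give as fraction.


A intersect B = [3, 23]
|A intersect B| = 2
A union B = [1, 3, 5, 6, 7, 9, 11, 14, 16, 17, 19, 21, 22, 23, 26]
|A union B| = 15
Jaccard = 2/15 = 2/15

2/15


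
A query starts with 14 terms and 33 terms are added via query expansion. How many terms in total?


Original terms: 14
Expansion terms: 33
Total = 14 + 33 = 47

47


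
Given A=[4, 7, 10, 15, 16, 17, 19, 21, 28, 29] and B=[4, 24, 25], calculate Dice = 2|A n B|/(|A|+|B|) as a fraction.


A intersect B = [4]
|A intersect B| = 1
|A| = 10, |B| = 3
Dice = 2*1 / (10+3)
= 2 / 13 = 2/13

2/13


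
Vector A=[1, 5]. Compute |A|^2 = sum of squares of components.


|A|^2 = sum of squared components
A[0]^2 = 1^2 = 1
A[1]^2 = 5^2 = 25
Sum = 1 + 25 = 26

26


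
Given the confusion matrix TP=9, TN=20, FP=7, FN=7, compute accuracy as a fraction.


Accuracy = (TP + TN) / (TP + TN + FP + FN)
TP + TN = 9 + 20 = 29
Total = 9 + 20 + 7 + 7 = 43
Accuracy = 29 / 43 = 29/43

29/43


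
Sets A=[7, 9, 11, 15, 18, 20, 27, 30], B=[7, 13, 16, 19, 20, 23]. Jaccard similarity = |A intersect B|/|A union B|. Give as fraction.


A intersect B = [7, 20]
|A intersect B| = 2
A union B = [7, 9, 11, 13, 15, 16, 18, 19, 20, 23, 27, 30]
|A union B| = 12
Jaccard = 2/12 = 1/6

1/6


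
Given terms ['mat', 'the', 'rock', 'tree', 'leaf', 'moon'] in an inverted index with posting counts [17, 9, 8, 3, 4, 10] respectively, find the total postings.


Summing posting list sizes:
'mat': 17 postings
'the': 9 postings
'rock': 8 postings
'tree': 3 postings
'leaf': 4 postings
'moon': 10 postings
Total = 17 + 9 + 8 + 3 + 4 + 10 = 51

51


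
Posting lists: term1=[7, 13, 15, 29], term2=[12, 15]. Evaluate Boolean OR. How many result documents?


Boolean OR: find union of posting lists
term1 docs: [7, 13, 15, 29]
term2 docs: [12, 15]
Union: [7, 12, 13, 15, 29]
|union| = 5

5


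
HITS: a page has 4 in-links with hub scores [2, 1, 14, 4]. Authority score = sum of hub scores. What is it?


Authority = sum of hub scores of in-linkers
In-link 1: hub score = 2
In-link 2: hub score = 1
In-link 3: hub score = 14
In-link 4: hub score = 4
Authority = 2 + 1 + 14 + 4 = 21

21


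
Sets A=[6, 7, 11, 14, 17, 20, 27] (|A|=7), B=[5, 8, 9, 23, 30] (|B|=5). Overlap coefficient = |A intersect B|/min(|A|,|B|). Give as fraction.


A intersect B = []
|A intersect B| = 0
min(|A|, |B|) = min(7, 5) = 5
Overlap = 0 / 5 = 0

0


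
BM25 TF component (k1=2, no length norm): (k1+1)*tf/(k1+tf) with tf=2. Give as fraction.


BM25 TF component = (k1+1)*tf / (k1+tf)
k1 = 2, tf = 2
Numerator = (2+1)*2 = 6
Denominator = 2 + 2 = 4
= 6/4 = 3/2

3/2


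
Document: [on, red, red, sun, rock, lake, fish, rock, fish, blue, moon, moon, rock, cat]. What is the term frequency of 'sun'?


Document has 14 words
Scanning for 'sun':
Found at positions: [3]
Count = 1

1


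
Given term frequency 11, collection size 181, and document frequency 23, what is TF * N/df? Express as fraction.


TF * (N/df)
= 11 * (181/23)
= 11 * 181/23
= 1991/23

1991/23


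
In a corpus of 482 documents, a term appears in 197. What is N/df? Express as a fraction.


IDF ratio = N / df
= 482 / 197
= 482/197

482/197


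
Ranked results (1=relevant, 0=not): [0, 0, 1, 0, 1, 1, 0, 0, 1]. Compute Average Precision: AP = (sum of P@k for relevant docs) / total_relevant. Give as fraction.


Computing P@k for each relevant position:
Position 1: not relevant
Position 2: not relevant
Position 3: relevant, P@3 = 1/3 = 1/3
Position 4: not relevant
Position 5: relevant, P@5 = 2/5 = 2/5
Position 6: relevant, P@6 = 3/6 = 1/2
Position 7: not relevant
Position 8: not relevant
Position 9: relevant, P@9 = 4/9 = 4/9
Sum of P@k = 1/3 + 2/5 + 1/2 + 4/9 = 151/90
AP = 151/90 / 4 = 151/360

151/360


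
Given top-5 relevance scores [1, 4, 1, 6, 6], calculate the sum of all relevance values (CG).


Cumulative Gain = sum of relevance scores
Position 1: rel=1, running sum=1
Position 2: rel=4, running sum=5
Position 3: rel=1, running sum=6
Position 4: rel=6, running sum=12
Position 5: rel=6, running sum=18
CG = 18

18


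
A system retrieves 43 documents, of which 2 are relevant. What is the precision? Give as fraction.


Precision = relevant_retrieved / total_retrieved
= 2 / 43
= 2 / (2 + 41)
= 2/43

2/43


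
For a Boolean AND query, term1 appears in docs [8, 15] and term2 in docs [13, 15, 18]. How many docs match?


Boolean AND: find intersection of posting lists
term1 docs: [8, 15]
term2 docs: [13, 15, 18]
Intersection: [15]
|intersection| = 1

1


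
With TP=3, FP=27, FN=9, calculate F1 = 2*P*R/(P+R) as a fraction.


F1 = 2 * P * R / (P + R)
P = TP/(TP+FP) = 3/30 = 1/10
R = TP/(TP+FN) = 3/12 = 1/4
2 * P * R = 2 * 1/10 * 1/4 = 1/20
P + R = 1/10 + 1/4 = 7/20
F1 = 1/20 / 7/20 = 1/7

1/7


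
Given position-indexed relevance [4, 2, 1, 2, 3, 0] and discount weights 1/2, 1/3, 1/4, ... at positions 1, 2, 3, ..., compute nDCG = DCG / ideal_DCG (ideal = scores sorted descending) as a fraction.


Position discount weights w_i = 1/(i+1) for i=1..6:
Weights = [1/2, 1/3, 1/4, 1/5, 1/6, 1/7]
Actual relevance: [4, 2, 1, 2, 3, 0]
DCG = 4/2 + 2/3 + 1/4 + 2/5 + 3/6 + 0/7 = 229/60
Ideal relevance (sorted desc): [4, 3, 2, 2, 1, 0]
Ideal DCG = 4/2 + 3/3 + 2/4 + 2/5 + 1/6 + 0/7 = 61/15
nDCG = DCG / ideal_DCG = 229/60 / 61/15 = 229/244

229/244


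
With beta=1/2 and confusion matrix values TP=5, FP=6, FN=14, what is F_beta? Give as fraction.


P = TP/(TP+FP) = 5/11 = 5/11
R = TP/(TP+FN) = 5/19 = 5/19
beta^2 = 1/2^2 = 1/4
(1 + beta^2) = 5/4
Numerator = (1+beta^2)*P*R = 125/836
Denominator = beta^2*P + R = 5/44 + 5/19 = 315/836
F_beta = 25/63

25/63


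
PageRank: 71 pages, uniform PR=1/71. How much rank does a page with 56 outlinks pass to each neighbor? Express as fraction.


Initial PR = 1/71 = 1/71
Outlinks = 56
Contribution per link = PR / outlinks
= 1/71 / 56
= 1/3976

1/3976


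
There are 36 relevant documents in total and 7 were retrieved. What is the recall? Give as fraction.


Recall = retrieved_relevant / total_relevant
= 7 / 36
= 7 / (7 + 29)
= 7/36

7/36


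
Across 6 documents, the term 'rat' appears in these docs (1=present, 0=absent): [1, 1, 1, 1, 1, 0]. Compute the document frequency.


Checking each document for 'rat':
Doc 1: present
Doc 2: present
Doc 3: present
Doc 4: present
Doc 5: present
Doc 6: absent
df = sum of presences = 1 + 1 + 1 + 1 + 1 + 0 = 5

5


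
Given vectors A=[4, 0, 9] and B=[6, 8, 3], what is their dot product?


Dot product = sum of element-wise products
A[0]*B[0] = 4*6 = 24
A[1]*B[1] = 0*8 = 0
A[2]*B[2] = 9*3 = 27
Sum = 24 + 0 + 27 = 51

51


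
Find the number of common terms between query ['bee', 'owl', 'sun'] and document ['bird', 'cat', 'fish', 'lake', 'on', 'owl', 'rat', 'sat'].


Query terms: ['bee', 'owl', 'sun']
Document terms: ['bird', 'cat', 'fish', 'lake', 'on', 'owl', 'rat', 'sat']
Common terms: ['owl']
Overlap count = 1

1


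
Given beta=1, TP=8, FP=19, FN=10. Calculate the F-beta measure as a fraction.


P = TP/(TP+FP) = 8/27 = 8/27
R = TP/(TP+FN) = 8/18 = 4/9
beta^2 = 1^2 = 1
(1 + beta^2) = 2
Numerator = (1+beta^2)*P*R = 64/243
Denominator = beta^2*P + R = 8/27 + 4/9 = 20/27
F_beta = 16/45

16/45


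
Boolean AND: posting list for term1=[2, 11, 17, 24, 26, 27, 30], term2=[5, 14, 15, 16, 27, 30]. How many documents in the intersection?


Boolean AND: find intersection of posting lists
term1 docs: [2, 11, 17, 24, 26, 27, 30]
term2 docs: [5, 14, 15, 16, 27, 30]
Intersection: [27, 30]
|intersection| = 2

2


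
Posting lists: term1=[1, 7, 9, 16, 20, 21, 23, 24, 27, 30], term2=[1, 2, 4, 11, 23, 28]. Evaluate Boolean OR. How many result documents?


Boolean OR: find union of posting lists
term1 docs: [1, 7, 9, 16, 20, 21, 23, 24, 27, 30]
term2 docs: [1, 2, 4, 11, 23, 28]
Union: [1, 2, 4, 7, 9, 11, 16, 20, 21, 23, 24, 27, 28, 30]
|union| = 14

14


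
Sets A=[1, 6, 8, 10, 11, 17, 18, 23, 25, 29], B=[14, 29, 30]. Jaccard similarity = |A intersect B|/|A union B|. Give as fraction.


A intersect B = [29]
|A intersect B| = 1
A union B = [1, 6, 8, 10, 11, 14, 17, 18, 23, 25, 29, 30]
|A union B| = 12
Jaccard = 1/12 = 1/12

1/12


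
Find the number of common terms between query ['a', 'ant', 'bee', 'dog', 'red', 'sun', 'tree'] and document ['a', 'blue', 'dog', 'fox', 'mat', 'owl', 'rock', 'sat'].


Query terms: ['a', 'ant', 'bee', 'dog', 'red', 'sun', 'tree']
Document terms: ['a', 'blue', 'dog', 'fox', 'mat', 'owl', 'rock', 'sat']
Common terms: ['a', 'dog']
Overlap count = 2

2


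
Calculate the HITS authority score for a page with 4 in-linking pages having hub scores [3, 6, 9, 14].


Authority = sum of hub scores of in-linkers
In-link 1: hub score = 3
In-link 2: hub score = 6
In-link 3: hub score = 9
In-link 4: hub score = 14
Authority = 3 + 6 + 9 + 14 = 32

32


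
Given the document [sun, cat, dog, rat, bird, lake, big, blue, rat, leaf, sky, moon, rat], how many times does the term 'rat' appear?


Document has 13 words
Scanning for 'rat':
Found at positions: [3, 8, 12]
Count = 3

3


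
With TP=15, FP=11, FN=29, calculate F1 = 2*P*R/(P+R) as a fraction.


F1 = 2 * P * R / (P + R)
P = TP/(TP+FP) = 15/26 = 15/26
R = TP/(TP+FN) = 15/44 = 15/44
2 * P * R = 2 * 15/26 * 15/44 = 225/572
P + R = 15/26 + 15/44 = 525/572
F1 = 225/572 / 525/572 = 3/7

3/7


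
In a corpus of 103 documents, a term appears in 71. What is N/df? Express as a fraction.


IDF ratio = N / df
= 103 / 71
= 103/71

103/71


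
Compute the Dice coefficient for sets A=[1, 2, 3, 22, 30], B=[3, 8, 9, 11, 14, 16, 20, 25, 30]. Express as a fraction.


A intersect B = [3, 30]
|A intersect B| = 2
|A| = 5, |B| = 9
Dice = 2*2 / (5+9)
= 4 / 14 = 2/7

2/7


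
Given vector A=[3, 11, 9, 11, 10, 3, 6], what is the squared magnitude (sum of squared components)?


|A|^2 = sum of squared components
A[0]^2 = 3^2 = 9
A[1]^2 = 11^2 = 121
A[2]^2 = 9^2 = 81
A[3]^2 = 11^2 = 121
A[4]^2 = 10^2 = 100
A[5]^2 = 3^2 = 9
A[6]^2 = 6^2 = 36
Sum = 9 + 121 + 81 + 121 + 100 + 9 + 36 = 477

477


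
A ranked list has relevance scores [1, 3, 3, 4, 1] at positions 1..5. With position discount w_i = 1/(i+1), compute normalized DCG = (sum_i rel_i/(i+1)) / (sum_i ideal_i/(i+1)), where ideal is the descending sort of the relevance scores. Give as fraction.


Position discount weights w_i = 1/(i+1) for i=1..5:
Weights = [1/2, 1/3, 1/4, 1/5, 1/6]
Actual relevance: [1, 3, 3, 4, 1]
DCG = 1/2 + 3/3 + 3/4 + 4/5 + 1/6 = 193/60
Ideal relevance (sorted desc): [4, 3, 3, 1, 1]
Ideal DCG = 4/2 + 3/3 + 3/4 + 1/5 + 1/6 = 247/60
nDCG = DCG / ideal_DCG = 193/60 / 247/60 = 193/247

193/247


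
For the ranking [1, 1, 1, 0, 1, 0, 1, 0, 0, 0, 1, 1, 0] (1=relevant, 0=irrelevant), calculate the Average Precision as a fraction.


Computing P@k for each relevant position:
Position 1: relevant, P@1 = 1/1 = 1
Position 2: relevant, P@2 = 2/2 = 1
Position 3: relevant, P@3 = 3/3 = 1
Position 4: not relevant
Position 5: relevant, P@5 = 4/5 = 4/5
Position 6: not relevant
Position 7: relevant, P@7 = 5/7 = 5/7
Position 8: not relevant
Position 9: not relevant
Position 10: not relevant
Position 11: relevant, P@11 = 6/11 = 6/11
Position 12: relevant, P@12 = 7/12 = 7/12
Position 13: not relevant
Sum of P@k = 1 + 1 + 1 + 4/5 + 5/7 + 6/11 + 7/12 = 26071/4620
AP = 26071/4620 / 7 = 26071/32340

26071/32340


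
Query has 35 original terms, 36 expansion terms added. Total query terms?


Original terms: 35
Expansion terms: 36
Total = 35 + 36 = 71

71


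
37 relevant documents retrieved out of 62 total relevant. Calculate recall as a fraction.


Recall = retrieved_relevant / total_relevant
= 37 / 62
= 37 / (37 + 25)
= 37/62

37/62
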